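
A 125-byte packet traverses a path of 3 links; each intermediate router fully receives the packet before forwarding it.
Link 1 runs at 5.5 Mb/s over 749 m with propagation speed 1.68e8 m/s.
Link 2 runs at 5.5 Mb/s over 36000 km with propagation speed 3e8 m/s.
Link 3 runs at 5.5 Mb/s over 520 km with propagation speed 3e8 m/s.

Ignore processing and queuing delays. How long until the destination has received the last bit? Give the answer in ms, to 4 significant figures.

122.3 ms

L = 125 × 8 = 1000 bits.
Transmission delay per hop = L/R = 1000/5500000 = 0.181818 ms; 3 hops → 0.545455 ms.
Propagation delays (d/s per hop): 0.00445833, 120, 1.73333 ms; sum = 121.738 ms.
End-to-end = 122.3 ms.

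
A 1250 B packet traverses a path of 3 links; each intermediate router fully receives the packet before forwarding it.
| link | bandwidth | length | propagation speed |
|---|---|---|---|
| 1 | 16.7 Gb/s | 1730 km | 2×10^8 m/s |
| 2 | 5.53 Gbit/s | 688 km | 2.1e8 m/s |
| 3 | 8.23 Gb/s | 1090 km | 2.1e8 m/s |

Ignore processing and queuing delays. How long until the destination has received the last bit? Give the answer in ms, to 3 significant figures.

17.1 ms

L = 1250 × 8 = 10000 bits.
Transmission delays (L/R per hop): 0.000598802, 0.00180832, 0.00121507 ms; sum = 0.00362219 ms.
Propagation delays (d/s per hop): 8.65, 3.27619, 5.19048 ms; sum = 17.1167 ms.
End-to-end = 17.1 ms.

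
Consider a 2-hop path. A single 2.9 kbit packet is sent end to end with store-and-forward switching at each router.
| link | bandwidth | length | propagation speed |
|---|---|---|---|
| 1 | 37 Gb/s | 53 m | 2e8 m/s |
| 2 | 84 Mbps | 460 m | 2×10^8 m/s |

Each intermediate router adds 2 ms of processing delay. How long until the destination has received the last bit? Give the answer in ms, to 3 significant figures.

L = 2900 bits.
Transmission delays (L/R per hop): 7.83784e-05, 0.0345238 ms; sum = 0.0346022 ms.
Propagation delays (d/s per hop): 0.000265, 0.0023 ms; sum = 0.002565 ms.
Processing at 1 router(s): 1 × 2 ms = 2 ms.
End-to-end = 2.04 ms.

2.04 ms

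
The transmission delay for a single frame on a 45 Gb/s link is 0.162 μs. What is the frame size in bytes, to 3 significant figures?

L = R × t_tx = 45000000000 b/s × 1.62e-07 s = 7290 bits.
In bytes: 7290 / 8 = 911 bytes.

911 bytes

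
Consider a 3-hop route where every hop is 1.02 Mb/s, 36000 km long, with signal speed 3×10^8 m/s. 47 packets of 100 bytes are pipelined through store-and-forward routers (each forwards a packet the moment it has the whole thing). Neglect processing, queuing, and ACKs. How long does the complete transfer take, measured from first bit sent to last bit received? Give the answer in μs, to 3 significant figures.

Per-hop transmission t_tx = L/R = 800/1020000 = 784.314 μs.
Per-hop propagation t_prop = 36000000/300000000 = 120000 μs.
Pipeline fill: first packet needs 3·t_tx to clear all hops; remaining 46 packets each add one t_tx.
Total = (3+47-1)·t_tx + 3·t_prop = 49·784.314 + 3·120000 = 398000 μs.

398000 μs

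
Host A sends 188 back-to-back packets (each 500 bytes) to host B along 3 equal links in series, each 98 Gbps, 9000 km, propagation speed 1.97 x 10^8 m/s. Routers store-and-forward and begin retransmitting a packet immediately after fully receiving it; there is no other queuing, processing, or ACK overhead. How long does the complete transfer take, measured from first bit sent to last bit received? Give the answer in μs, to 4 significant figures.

Per-hop transmission t_tx = L/R = 4000/98000000000 = 0.0408163 μs.
Per-hop propagation t_prop = 9000000/197000000 = 45685.3 μs.
Pipeline fill: first packet needs 3·t_tx to clear all hops; remaining 187 packets each add one t_tx.
Total = (3+188-1)·t_tx + 3·t_prop = 190·0.0408163 + 3·45685.3 = 137100 μs.

137100 μs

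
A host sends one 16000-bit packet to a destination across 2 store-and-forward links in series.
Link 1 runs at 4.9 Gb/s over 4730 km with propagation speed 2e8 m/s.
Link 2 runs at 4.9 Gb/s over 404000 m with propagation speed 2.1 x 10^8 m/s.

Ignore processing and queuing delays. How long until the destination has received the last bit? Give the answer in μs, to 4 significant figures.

25580 μs

Transmission delay per hop = L/R = 16000/4900000000 = 3.26531 μs; 2 hops → 6.53061 μs.
Propagation delays (d/s per hop): 23650, 1923.81 μs; sum = 25573.8 μs.
End-to-end = 25580 μs.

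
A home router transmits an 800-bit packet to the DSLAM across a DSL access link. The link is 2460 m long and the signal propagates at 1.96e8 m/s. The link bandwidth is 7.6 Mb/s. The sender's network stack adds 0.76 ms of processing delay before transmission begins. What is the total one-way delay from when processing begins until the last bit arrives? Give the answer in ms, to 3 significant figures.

0.878 ms

Transmission delay = L/R = 800 / 7600000 = 0.105263 ms.
Propagation delay = d/s = 2460 m / 196000000 m/s = 0.012551 ms.
Plus processing delay 0.76 ms = 0.76 ms.
Total = 0.878 ms.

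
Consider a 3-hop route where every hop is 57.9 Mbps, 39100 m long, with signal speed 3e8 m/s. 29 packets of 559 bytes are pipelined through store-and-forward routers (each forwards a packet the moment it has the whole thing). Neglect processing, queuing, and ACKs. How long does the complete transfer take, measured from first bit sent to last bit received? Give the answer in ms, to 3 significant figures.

2.79 ms

Per-hop transmission t_tx = L/R = 4472/57900000 = 0.0772366 ms.
Per-hop propagation t_prop = 39100/300000000 = 0.130333 ms.
Pipeline fill: first packet needs 3·t_tx to clear all hops; remaining 28 packets each add one t_tx.
Total = (3+29-1)·t_tx + 3·t_prop = 31·0.0772366 + 3·0.130333 = 2.79 ms.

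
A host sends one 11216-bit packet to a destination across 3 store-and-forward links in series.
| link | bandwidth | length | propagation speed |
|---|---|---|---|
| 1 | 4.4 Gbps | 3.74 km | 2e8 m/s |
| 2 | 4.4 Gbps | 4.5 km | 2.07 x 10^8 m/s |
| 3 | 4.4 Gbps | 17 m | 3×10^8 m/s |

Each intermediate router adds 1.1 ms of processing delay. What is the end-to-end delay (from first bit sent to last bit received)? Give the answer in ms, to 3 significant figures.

Transmission delay per hop = L/R = 11216/4400000000 = 0.00254909 ms; 3 hops → 0.00764727 ms.
Propagation delays (d/s per hop): 0.0187, 0.0217391, 5.66667e-05 ms; sum = 0.0404958 ms.
Processing at 2 router(s): 2 × 1.1 ms = 2.2 ms.
End-to-end = 2.25 ms.

2.25 ms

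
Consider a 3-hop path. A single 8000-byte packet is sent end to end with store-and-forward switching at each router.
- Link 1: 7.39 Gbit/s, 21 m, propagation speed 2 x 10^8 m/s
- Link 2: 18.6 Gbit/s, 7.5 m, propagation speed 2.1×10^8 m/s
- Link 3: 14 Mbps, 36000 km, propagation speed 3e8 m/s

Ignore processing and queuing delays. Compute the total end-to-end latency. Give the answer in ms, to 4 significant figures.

L = 8000 × 8 = 64000 bits.
Transmission delays (L/R per hop): 0.00866035, 0.00344086, 4.57143 ms; sum = 4.58353 ms.
Propagation delays (d/s per hop): 0.000105, 3.57143e-05, 120 ms; sum = 120 ms.
End-to-end = 124.6 ms.

124.6 ms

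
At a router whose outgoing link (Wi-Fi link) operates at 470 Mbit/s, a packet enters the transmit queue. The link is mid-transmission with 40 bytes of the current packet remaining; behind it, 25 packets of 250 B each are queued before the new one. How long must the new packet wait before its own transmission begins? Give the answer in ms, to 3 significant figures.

0.107 ms

Each queued packet: L/R = 2000/470000000 = 0.00425532 ms.
25 queued → 0.106383 ms.
Plus remaining 320 bits of current packet: 0.000680851 ms.
Queuing delay = 0.107 ms.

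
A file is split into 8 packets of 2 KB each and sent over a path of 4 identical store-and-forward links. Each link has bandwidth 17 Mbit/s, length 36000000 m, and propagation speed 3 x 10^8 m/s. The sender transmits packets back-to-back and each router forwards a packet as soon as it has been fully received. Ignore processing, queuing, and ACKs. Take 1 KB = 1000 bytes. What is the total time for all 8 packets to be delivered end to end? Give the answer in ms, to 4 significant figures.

490.4 ms

Per-hop transmission t_tx = L/R = 16000/17000000 = 0.941176 ms.
Per-hop propagation t_prop = 36000000/300000000 = 120 ms.
Pipeline fill: first packet needs 4·t_tx to clear all hops; remaining 7 packets each add one t_tx.
Total = (4+8-1)·t_tx + 4·t_prop = 11·0.941176 + 4·120 = 490.4 ms.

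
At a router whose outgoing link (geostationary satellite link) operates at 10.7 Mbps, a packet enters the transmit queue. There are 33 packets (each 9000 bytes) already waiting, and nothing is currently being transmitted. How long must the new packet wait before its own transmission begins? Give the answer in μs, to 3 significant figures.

Each queued packet: L/R = 72000/10700000 = 6728.97 μs.
33 queued → 222056 μs.
Queuing delay = 222000 μs.

222000 μs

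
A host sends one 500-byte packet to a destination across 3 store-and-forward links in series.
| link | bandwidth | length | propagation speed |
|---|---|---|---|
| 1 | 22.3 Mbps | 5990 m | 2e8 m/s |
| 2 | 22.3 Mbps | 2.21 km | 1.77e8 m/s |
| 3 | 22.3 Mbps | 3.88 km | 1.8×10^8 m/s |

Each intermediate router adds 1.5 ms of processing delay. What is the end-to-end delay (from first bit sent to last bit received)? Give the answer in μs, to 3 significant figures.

L = 500 × 8 = 4000 bits.
Transmission delay per hop = L/R = 4000/22300000 = 179.372 μs; 3 hops → 538.117 μs.
Propagation delays (d/s per hop): 29.95, 12.4859, 21.5556 μs; sum = 63.9914 μs.
Processing at 2 router(s): 2 × 1.5 ms = 3000 μs.
End-to-end = 3600 μs.

3600 μs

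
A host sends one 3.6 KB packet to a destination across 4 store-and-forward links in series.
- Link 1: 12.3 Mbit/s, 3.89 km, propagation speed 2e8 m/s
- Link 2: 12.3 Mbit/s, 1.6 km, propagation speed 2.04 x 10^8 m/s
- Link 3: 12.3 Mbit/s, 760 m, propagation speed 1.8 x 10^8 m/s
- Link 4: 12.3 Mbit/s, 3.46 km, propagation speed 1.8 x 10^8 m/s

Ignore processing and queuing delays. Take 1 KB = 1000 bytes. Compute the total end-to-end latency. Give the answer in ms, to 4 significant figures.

9.417 ms

L = 28800 bits.
Transmission delay per hop = L/R = 28800/12300000 = 2.34146 ms; 4 hops → 9.36585 ms.
Propagation delays (d/s per hop): 0.01945, 0.00784314, 0.00422222, 0.0192222 ms; sum = 0.0507376 ms.
End-to-end = 9.417 ms.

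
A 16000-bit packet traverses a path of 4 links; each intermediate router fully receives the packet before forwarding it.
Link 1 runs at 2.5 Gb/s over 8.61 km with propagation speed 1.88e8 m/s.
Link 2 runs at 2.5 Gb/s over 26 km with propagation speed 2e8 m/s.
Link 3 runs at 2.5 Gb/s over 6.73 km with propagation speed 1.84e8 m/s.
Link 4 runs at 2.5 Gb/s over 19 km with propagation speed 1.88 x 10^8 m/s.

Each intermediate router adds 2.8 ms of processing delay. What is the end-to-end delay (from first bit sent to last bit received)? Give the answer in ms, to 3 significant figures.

Transmission delay per hop = L/R = 16000/2500000000 = 0.0064 ms; 4 hops → 0.0256 ms.
Propagation delays (d/s per hop): 0.0457979, 0.13, 0.0365761, 0.101064 ms; sum = 0.313438 ms.
Processing at 3 router(s): 3 × 2.8 ms = 8.4 ms.
End-to-end = 8.74 ms.

8.74 ms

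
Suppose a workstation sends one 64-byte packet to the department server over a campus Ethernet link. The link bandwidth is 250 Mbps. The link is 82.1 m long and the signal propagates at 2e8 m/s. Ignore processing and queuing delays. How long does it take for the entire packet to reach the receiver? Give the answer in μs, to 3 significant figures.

2.46 μs

L = 64 × 8 = 512 bits.
Transmission delay = L/R = 512 / 250000000 = 2.048 μs.
Propagation delay = d/s = 82.1 m / 200000000 m/s = 0.4105 μs.
Total = 2.46 μs.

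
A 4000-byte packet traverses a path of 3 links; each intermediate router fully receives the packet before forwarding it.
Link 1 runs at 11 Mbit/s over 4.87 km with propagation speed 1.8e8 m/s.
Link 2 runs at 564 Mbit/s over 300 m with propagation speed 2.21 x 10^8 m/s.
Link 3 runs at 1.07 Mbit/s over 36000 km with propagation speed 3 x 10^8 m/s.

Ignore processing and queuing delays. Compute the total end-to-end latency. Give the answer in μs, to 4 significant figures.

152900 μs

L = 4000 × 8 = 32000 bits.
Transmission delays (L/R per hop): 2909.09, 56.7376, 29906.5 μs; sum = 32872.4 μs.
Propagation delays (d/s per hop): 27.0556, 1.35747, 120000 μs; sum = 120028 μs.
End-to-end = 152900 μs.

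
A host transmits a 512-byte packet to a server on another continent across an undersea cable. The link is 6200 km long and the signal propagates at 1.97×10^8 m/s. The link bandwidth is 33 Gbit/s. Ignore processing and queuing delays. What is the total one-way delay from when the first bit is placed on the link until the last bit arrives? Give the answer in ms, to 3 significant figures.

L = 512 × 8 = 4096 bits.
Transmission delay = L/R = 4096 / 33000000000 = 0.000124121 ms.
Propagation delay = d/s = 6200000 m / 197000000 m/s = 31.4721 ms.
Total = 31.5 ms.

31.5 ms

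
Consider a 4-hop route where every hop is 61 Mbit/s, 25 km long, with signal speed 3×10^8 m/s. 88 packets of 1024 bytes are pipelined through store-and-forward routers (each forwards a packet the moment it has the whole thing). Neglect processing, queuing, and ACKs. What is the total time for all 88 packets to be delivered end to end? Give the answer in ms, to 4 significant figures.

12.55 ms

Per-hop transmission t_tx = L/R = 8192/61000000 = 0.134295 ms.
Per-hop propagation t_prop = 25000/300000000 = 0.0833333 ms.
Pipeline fill: first packet needs 4·t_tx to clear all hops; remaining 87 packets each add one t_tx.
Total = (4+88-1)·t_tx + 4·t_prop = 91·0.134295 + 4·0.0833333 = 12.55 ms.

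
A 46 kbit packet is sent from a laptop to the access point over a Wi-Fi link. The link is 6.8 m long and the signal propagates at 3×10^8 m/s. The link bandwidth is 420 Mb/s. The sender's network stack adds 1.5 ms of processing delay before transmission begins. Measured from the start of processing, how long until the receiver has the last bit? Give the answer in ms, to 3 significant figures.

1.61 ms

L = 46000 bits.
Transmission delay = L/R = 46000 / 420000000 = 0.109524 ms.
Propagation delay = d/s = 6.8 m / 300000000 m/s = 2.26667e-05 ms.
Plus processing delay 1.5 ms = 1.5 ms.
Total = 1.61 ms.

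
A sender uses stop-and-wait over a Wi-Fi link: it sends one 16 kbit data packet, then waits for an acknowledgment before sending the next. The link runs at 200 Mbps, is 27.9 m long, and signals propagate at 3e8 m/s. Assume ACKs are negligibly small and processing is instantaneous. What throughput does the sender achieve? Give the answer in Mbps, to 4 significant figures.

199.5 Mbps

t_tx = L/R = 16000/200000000 = 8e-05 s.
t_prop = 27.9/300000000 = 9.3e-08 s; RTT = 1.86e-07 s.
Cycle = t_tx + RTT = 8.0186e-05 s.
Throughput = L / cycle = 16000 / 8.0186e-05 = 199.5 Mbps.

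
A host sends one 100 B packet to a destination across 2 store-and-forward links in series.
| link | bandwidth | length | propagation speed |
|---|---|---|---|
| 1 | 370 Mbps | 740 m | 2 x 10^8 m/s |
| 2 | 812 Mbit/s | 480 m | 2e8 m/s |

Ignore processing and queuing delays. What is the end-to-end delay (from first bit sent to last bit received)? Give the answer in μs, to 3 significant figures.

9.25 μs

L = 100 × 8 = 800 bits.
Transmission delays (L/R per hop): 2.16216, 0.985222 μs; sum = 3.14738 μs.
Propagation delays (d/s per hop): 3.7, 2.4 μs; sum = 6.1 μs.
End-to-end = 9.25 μs.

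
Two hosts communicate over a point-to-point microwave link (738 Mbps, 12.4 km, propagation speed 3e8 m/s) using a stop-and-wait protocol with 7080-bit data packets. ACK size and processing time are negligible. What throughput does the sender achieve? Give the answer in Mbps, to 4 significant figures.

76.74 Mbps

t_tx = L/R = 7080/738000000 = 9.5935e-06 s.
t_prop = 12400/300000000 = 4.13333e-05 s; RTT = 8.26667e-05 s.
Cycle = t_tx + RTT = 9.22602e-05 s.
Throughput = L / cycle = 7080 / 9.22602e-05 = 76.74 Mbps.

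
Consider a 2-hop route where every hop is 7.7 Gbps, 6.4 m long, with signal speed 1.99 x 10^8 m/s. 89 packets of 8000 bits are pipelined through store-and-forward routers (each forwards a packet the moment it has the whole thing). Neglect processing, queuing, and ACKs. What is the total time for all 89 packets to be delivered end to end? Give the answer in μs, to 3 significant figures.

Per-hop transmission t_tx = L/R = 8000/7700000000 = 1.03896 μs.
Per-hop propagation t_prop = 6.4/199000000 = 0.0321608 μs.
Pipeline fill: first packet needs 2·t_tx to clear all hops; remaining 88 packets each add one t_tx.
Total = (2+89-1)·t_tx + 2·t_prop = 90·1.03896 + 2·0.0321608 = 93.6 μs.

93.6 μs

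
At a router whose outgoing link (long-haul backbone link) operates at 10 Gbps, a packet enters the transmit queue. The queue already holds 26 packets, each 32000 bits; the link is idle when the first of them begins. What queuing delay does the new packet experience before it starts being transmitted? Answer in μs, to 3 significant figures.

Each queued packet: L/R = 32000/10000000000 = 3.2 μs.
26 queued → 83.2 μs.
Queuing delay = 83.2 μs.

83.2 μs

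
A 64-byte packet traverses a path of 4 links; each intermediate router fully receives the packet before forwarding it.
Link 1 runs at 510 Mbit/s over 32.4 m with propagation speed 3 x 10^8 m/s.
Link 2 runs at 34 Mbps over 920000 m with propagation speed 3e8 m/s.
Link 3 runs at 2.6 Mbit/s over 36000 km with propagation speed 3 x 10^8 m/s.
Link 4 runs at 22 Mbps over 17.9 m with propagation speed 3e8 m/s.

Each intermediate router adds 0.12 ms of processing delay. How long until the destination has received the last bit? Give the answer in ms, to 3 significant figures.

124 ms

L = 64 × 8 = 512 bits.
Transmission delays (L/R per hop): 0.00100392, 0.0150588, 0.196923, 0.0232727 ms; sum = 0.236259 ms.
Propagation delays (d/s per hop): 0.000108, 3.06667, 120, 5.96667e-05 ms; sum = 123.067 ms.
Processing at 3 router(s): 3 × 0.12 ms = 0.36 ms.
End-to-end = 124 ms.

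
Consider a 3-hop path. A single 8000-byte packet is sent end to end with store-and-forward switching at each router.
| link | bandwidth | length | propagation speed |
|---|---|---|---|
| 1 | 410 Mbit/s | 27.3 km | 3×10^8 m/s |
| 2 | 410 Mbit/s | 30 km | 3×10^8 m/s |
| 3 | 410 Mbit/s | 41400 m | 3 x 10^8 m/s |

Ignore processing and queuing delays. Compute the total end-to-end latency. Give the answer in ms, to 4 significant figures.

L = 8000 × 8 = 64000 bits.
Transmission delay per hop = L/R = 64000/410000000 = 0.156098 ms; 3 hops → 0.468293 ms.
Propagation delays (d/s per hop): 0.091, 0.1, 0.138 ms; sum = 0.329 ms.
End-to-end = 0.7973 ms.

0.7973 ms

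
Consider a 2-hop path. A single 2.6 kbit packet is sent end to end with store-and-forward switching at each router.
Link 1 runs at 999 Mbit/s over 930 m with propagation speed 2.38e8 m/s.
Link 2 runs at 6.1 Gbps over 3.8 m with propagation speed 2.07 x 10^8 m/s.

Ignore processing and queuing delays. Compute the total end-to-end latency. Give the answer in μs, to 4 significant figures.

L = 2600 bits.
Transmission delays (L/R per hop): 2.6026, 0.42623 μs; sum = 3.02883 μs.
Propagation delays (d/s per hop): 3.90756, 0.0183575 μs; sum = 3.92592 μs.
End-to-end = 6.955 μs.

6.955 μs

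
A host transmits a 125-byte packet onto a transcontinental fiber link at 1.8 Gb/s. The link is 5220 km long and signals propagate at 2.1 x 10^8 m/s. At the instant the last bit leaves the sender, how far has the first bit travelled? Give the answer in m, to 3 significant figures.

t_tx = L/R = 1000/1800000000 = 5.55556e-07 s.
Distance = s × t_tx = 210000000 × 5.55556e-07 = 117 m.

117 m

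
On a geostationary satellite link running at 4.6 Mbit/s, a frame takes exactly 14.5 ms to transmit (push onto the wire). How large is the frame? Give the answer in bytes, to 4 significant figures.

L = R × t_tx = 4600000 b/s × 0.0145 s = 66700 bits.
In bytes: 66700 / 8 = 8338 bytes.

8338 bytes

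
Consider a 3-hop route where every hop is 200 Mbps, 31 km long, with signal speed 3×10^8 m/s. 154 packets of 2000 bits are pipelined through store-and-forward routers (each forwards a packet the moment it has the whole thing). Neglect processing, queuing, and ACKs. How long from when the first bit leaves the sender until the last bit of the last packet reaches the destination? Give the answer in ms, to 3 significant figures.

1.87 ms

Per-hop transmission t_tx = L/R = 2000/200000000 = 0.01 ms.
Per-hop propagation t_prop = 31000/300000000 = 0.103333 ms.
Pipeline fill: first packet needs 3·t_tx to clear all hops; remaining 153 packets each add one t_tx.
Total = (3+154-1)·t_tx + 3·t_prop = 156·0.01 + 3·0.103333 = 1.87 ms.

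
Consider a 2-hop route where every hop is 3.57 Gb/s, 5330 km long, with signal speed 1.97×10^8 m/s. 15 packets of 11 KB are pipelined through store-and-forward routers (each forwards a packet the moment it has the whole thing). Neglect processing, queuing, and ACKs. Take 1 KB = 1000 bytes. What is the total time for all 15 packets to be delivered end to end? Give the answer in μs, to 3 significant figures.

Per-hop transmission t_tx = L/R = 88000/3570000000 = 24.6499 μs.
Per-hop propagation t_prop = 5330000/197000000 = 27055.8 μs.
Pipeline fill: first packet needs 2·t_tx to clear all hops; remaining 14 packets each add one t_tx.
Total = (2+15-1)·t_tx + 2·t_prop = 16·24.6499 + 2·27055.8 = 54500 μs.

54500 μs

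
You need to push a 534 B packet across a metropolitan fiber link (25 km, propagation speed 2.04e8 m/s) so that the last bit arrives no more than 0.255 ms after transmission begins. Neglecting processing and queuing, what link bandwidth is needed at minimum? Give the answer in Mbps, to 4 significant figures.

32.25 Mbps

L = 4272 bits.
Propagation delay = 25000 / 204000000 = 0.122549 ms.
Transmission budget = 0.255 − 0.122549 = 0.132451 ms.
R ≥ L / t_tx = 4272 bits / 0.000132451 s = 32.25 Mbps.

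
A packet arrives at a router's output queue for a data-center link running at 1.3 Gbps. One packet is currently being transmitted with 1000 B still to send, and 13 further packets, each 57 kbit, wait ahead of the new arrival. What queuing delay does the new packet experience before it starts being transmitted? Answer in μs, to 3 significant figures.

Each queued packet: L/R = 57000/1300000000 = 43.8462 μs.
13 queued → 570 μs.
Plus remaining 8000 bits of current packet: 6.15385 μs.
Queuing delay = 576 μs.

576 μs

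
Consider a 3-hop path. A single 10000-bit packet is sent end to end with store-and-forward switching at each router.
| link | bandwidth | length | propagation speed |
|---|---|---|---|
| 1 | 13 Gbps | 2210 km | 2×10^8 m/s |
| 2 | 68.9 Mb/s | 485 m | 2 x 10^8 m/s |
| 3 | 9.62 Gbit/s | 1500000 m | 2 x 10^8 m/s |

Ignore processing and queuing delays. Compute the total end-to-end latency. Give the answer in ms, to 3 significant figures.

Transmission delays (L/R per hop): 0.000769231, 0.145138, 0.0010395 ms; sum = 0.146947 ms.
Propagation delays (d/s per hop): 11.05, 0.002425, 7.5 ms; sum = 18.5524 ms.
End-to-end = 18.7 ms.

18.7 ms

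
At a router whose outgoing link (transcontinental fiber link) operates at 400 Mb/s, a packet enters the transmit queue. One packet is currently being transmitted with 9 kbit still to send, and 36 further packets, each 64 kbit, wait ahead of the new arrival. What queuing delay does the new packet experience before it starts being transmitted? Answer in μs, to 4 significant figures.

Each queued packet: L/R = 64000/400000000 = 160 μs.
36 queued → 5760 μs.
Plus remaining 9000 bits of current packet: 22.5 μs.
Queuing delay = 5783 μs.

5783 μs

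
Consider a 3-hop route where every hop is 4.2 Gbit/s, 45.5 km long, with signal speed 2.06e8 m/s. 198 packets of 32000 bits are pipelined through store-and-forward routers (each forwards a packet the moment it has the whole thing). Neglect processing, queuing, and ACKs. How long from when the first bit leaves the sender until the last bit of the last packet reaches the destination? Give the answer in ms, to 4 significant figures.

2.186 ms

Per-hop transmission t_tx = L/R = 32000/4200000000 = 0.00761905 ms.
Per-hop propagation t_prop = 45500/206000000 = 0.220874 ms.
Pipeline fill: first packet needs 3·t_tx to clear all hops; remaining 197 packets each add one t_tx.
Total = (3+198-1)·t_tx + 3·t_prop = 200·0.00761905 + 3·0.220874 = 2.186 ms.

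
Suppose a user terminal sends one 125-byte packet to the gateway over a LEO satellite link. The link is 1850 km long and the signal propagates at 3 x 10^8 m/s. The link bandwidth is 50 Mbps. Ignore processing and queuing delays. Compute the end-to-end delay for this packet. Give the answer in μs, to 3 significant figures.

6190 μs

L = 125 × 8 = 1000 bits.
Transmission delay = L/R = 1000 / 50000000 = 20 μs.
Propagation delay = d/s = 1850000 m / 300000000 m/s = 6166.67 μs.
Total = 6190 μs.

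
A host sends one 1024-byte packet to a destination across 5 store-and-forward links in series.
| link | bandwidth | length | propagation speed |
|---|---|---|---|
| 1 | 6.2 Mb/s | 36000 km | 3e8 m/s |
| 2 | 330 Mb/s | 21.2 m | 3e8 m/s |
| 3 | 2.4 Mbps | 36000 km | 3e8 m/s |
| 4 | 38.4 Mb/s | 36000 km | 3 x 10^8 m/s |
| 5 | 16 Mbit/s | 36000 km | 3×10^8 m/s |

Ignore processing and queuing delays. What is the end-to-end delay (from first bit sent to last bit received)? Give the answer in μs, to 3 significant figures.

485000 μs

L = 1024 × 8 = 8192 bits.
Transmission delays (L/R per hop): 1321.29, 24.8242, 3413.33, 213.333, 512 μs; sum = 5484.78 μs.
Propagation delays (d/s per hop): 120000, 0.0706667, 120000, 120000, 120000 μs; sum = 480000 μs.
End-to-end = 485000 μs.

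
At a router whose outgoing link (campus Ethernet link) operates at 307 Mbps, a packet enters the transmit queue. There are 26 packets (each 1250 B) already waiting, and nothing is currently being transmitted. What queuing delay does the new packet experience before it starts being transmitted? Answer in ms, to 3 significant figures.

Each queued packet: L/R = 10000/307000000 = 0.0325733 ms.
26 queued → 0.846906 ms.
Queuing delay = 0.847 ms.

0.847 ms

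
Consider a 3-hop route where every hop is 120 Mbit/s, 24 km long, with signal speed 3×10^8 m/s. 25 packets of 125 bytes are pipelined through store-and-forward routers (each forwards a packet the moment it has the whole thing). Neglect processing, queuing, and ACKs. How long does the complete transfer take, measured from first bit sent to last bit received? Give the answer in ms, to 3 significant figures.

Per-hop transmission t_tx = L/R = 1000/120000000 = 0.00833333 ms.
Per-hop propagation t_prop = 24000/300000000 = 0.08 ms.
Pipeline fill: first packet needs 3·t_tx to clear all hops; remaining 24 packets each add one t_tx.
Total = (3+25-1)·t_tx + 3·t_prop = 27·0.00833333 + 3·0.08 = 0.465 ms.

0.465 ms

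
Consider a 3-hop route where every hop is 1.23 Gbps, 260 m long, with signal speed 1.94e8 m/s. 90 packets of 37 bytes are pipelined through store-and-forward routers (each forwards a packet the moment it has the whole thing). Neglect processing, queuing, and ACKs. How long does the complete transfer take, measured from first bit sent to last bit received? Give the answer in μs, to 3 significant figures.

Per-hop transmission t_tx = L/R = 296/1230000000 = 0.24065 μs.
Per-hop propagation t_prop = 260/194000000 = 1.34021 μs.
Pipeline fill: first packet needs 3·t_tx to clear all hops; remaining 89 packets each add one t_tx.
Total = (3+90-1)·t_tx + 3·t_prop = 92·0.24065 + 3·1.34021 = 26.2 μs.

26.2 μs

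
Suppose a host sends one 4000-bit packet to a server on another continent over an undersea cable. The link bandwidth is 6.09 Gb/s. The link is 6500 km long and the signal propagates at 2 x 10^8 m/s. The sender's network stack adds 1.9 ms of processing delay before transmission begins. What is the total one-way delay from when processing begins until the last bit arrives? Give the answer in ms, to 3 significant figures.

Transmission delay = L/R = 4000 / 6090000000 = 0.000656814 ms.
Propagation delay = d/s = 6500000 m / 200000000 m/s = 32.5 ms.
Plus processing delay 1.9 ms = 1.9 ms.
Total = 34.4 ms.

34.4 ms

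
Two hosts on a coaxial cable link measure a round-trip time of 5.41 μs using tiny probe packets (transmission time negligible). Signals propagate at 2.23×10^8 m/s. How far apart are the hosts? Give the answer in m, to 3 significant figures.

603 m

One-way propagation = RTT/2 = 2.705 μs.
d = s × t = 223000000 × 2.705e-06 = 603 m.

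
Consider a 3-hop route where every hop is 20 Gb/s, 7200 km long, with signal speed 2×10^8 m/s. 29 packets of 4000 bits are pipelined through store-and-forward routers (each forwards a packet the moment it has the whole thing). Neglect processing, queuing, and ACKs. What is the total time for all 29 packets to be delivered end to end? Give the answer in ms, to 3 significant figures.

Per-hop transmission t_tx = L/R = 4000/20000000000 = 0.0002 ms.
Per-hop propagation t_prop = 7200000/200000000 = 36 ms.
Pipeline fill: first packet needs 3·t_tx to clear all hops; remaining 28 packets each add one t_tx.
Total = (3+29-1)·t_tx + 3·t_prop = 31·0.0002 + 3·36 = 108 ms.

108 ms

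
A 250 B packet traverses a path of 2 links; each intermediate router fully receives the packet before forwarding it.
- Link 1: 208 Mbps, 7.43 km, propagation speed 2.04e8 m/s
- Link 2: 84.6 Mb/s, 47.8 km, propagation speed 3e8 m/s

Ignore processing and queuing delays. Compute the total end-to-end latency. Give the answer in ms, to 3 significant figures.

0.229 ms

L = 250 × 8 = 2000 bits.
Transmission delays (L/R per hop): 0.00961538, 0.0236407 ms; sum = 0.033256 ms.
Propagation delays (d/s per hop): 0.0364216, 0.159333 ms; sum = 0.195755 ms.
End-to-end = 0.229 ms.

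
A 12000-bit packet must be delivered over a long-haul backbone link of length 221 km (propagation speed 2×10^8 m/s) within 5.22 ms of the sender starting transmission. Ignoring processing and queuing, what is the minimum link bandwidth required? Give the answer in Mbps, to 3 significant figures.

2.92 Mbps

Propagation delay = 221000 / 200000000 = 1.105 ms.
Transmission budget = 5.22 − 1.105 = 4.115 ms.
R ≥ L / t_tx = 12000 bits / 0.004115 s = 2.92 Mbps.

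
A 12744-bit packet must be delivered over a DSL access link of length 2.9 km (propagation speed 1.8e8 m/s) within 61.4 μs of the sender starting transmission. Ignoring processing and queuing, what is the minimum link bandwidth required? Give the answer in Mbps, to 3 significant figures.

281 Mbps

Propagation delay = 2900 / 180000000 = 16.1111 μs.
Transmission budget = 61.4 − 16.1111 = 45.2889 μs.
R ≥ L / t_tx = 12744 bits / 4.52889e-05 s = 281 Mbps.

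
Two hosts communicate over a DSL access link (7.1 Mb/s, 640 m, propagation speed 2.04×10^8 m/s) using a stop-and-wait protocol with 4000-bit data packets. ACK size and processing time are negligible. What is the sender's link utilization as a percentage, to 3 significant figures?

t_tx = L/R = 4000/7100000 = 0.00056338 s.
t_prop = 640/204000000 = 3.13725e-06 s; RTT = 6.27451e-06 s.
Cycle = t_tx + RTT = 0.000569655 s.
Utilization = t_tx / cycle = 0.00056338/0.000569655 = 98.9 %.

98.9 %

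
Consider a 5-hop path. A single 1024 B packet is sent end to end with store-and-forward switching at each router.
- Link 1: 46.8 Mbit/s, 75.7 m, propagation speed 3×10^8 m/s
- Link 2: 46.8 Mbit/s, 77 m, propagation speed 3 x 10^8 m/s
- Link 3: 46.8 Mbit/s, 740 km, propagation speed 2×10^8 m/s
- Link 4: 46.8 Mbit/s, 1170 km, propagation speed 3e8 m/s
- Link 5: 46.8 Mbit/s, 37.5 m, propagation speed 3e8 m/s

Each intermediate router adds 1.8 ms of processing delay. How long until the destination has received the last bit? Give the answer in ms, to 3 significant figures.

15.7 ms

L = 1024 × 8 = 8192 bits.
Transmission delay per hop = L/R = 8192/46800000 = 0.175043 ms; 5 hops → 0.875214 ms.
Propagation delays (d/s per hop): 0.000252333, 0.000256667, 3.7, 3.9, 0.000125 ms; sum = 7.60063 ms.
Processing at 4 router(s): 4 × 1.8 ms = 7.2 ms.
End-to-end = 15.7 ms.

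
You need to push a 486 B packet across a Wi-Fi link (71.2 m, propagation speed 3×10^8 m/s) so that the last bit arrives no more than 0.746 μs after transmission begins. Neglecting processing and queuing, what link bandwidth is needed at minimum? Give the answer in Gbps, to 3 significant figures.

L = 3888 bits.
Propagation delay = 71.2 / 300000000 = 0.237333 μs.
Transmission budget = 0.746 − 0.237333 = 0.508667 μs.
R ≥ L / t_tx = 3888 bits / 5.08667e-07 s = 7.64 Gbps.

7.64 Gbps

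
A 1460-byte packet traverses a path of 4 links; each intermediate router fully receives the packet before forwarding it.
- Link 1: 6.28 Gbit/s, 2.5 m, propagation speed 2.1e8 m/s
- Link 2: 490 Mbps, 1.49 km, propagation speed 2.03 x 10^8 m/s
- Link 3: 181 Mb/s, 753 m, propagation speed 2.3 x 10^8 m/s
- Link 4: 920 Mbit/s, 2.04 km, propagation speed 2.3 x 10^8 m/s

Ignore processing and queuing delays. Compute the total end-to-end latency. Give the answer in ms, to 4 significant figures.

L = 1460 × 8 = 11680 bits.
Transmission delays (L/R per hop): 0.00185987, 0.0238367, 0.0645304, 0.0126957 ms; sum = 0.102923 ms.
Propagation delays (d/s per hop): 1.19048e-05, 0.0073399, 0.00327391, 0.00886957 ms; sum = 0.0194953 ms.
End-to-end = 0.1224 ms.

0.1224 ms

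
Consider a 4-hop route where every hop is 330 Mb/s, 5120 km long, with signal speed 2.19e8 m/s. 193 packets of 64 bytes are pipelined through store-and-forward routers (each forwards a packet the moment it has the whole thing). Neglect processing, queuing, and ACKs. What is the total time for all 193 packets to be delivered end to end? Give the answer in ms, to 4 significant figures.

Per-hop transmission t_tx = L/R = 512/330000000 = 0.00155152 ms.
Per-hop propagation t_prop = 5120000/219000000 = 23.379 ms.
Pipeline fill: first packet needs 4·t_tx to clear all hops; remaining 192 packets each add one t_tx.
Total = (4+193-1)·t_tx + 4·t_prop = 196·0.00155152 + 4·23.379 = 93.82 ms.

93.82 ms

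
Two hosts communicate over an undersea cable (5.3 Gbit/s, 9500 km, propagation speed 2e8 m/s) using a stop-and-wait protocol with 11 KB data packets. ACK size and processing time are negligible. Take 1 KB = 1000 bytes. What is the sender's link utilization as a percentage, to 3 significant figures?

t_tx = L/R = 88000/5300000000 = 1.66038e-05 s.
t_prop = 9500000/200000000 = 0.0475 s; RTT = 0.095 s.
Cycle = t_tx + RTT = 0.0950166 s.
Utilization = t_tx / cycle = 1.66038e-05/0.0950166 = 0.0175 %.

0.0175 %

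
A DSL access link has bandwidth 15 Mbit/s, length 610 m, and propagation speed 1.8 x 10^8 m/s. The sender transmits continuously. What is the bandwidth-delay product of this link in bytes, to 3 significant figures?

6.35 bytes

Propagation delay = 610 / 180000000 = 3.38889e-06 s.
BDP = R × t_prop = 15000000 × 3.38889e-06 = 50.8333 bits.
In bytes: 50.8333/8 = 6.35 bytes.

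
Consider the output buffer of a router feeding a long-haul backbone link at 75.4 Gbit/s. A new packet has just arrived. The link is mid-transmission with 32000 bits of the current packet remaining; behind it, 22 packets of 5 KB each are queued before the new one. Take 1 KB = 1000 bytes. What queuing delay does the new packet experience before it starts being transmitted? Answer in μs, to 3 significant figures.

Each queued packet: L/R = 40000/75400000000 = 0.530504 μs.
22 queued → 11.6711 μs.
Plus remaining 32000 bits of current packet: 0.424403 μs.
Queuing delay = 12.1 μs.

12.1 μs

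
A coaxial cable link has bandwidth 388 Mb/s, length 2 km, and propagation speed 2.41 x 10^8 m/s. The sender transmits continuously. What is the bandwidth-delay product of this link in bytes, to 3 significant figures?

Propagation delay = 2000 / 241000000 = 8.29876e-06 s.
BDP = R × t_prop = 388000000 × 8.29876e-06 = 3219.92 bits.
In bytes: 3219.92/8 = 402 bytes.

402 bytes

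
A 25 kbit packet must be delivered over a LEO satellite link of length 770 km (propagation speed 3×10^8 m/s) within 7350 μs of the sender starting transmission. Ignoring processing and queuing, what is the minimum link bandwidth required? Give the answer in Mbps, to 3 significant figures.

Propagation delay = 770000 / 300000000 = 2566.67 μs.
Transmission budget = 7350 − 2566.67 = 4783.33 μs.
R ≥ L / t_tx = 25000 bits / 0.00478333 s = 5.23 Mbps.

5.23 Mbps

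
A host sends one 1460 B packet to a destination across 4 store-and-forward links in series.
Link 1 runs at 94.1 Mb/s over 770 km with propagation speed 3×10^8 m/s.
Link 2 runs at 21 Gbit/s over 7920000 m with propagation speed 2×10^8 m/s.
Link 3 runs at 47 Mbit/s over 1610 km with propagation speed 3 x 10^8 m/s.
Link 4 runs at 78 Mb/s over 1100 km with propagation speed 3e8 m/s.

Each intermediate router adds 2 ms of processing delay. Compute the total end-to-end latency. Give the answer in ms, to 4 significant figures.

57.72 ms

L = 1460 × 8 = 11680 bits.
Transmission delays (L/R per hop): 0.124123, 0.00055619, 0.248511, 0.149744 ms; sum = 0.522934 ms.
Propagation delays (d/s per hop): 2.56667, 39.6, 5.36667, 3.66667 ms; sum = 51.2 ms.
Processing at 3 router(s): 3 × 2 ms = 6 ms.
End-to-end = 57.72 ms.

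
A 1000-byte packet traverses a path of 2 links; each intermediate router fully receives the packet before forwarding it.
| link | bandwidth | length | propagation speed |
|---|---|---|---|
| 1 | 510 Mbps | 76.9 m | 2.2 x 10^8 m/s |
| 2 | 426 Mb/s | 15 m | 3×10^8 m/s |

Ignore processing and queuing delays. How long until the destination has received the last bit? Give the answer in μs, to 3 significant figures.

L = 1000 × 8 = 8000 bits.
Transmission delays (L/R per hop): 15.6863, 18.7793 μs; sum = 34.4656 μs.
Propagation delays (d/s per hop): 0.349545, 0.05 μs; sum = 0.399545 μs.
End-to-end = 34.9 μs.

34.9 μs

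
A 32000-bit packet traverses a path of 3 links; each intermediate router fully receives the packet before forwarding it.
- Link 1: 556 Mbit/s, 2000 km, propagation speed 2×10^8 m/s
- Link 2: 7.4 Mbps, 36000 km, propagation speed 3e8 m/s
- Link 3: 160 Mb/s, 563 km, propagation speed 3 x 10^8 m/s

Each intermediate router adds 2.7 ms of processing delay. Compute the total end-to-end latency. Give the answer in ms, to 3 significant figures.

142 ms

Transmission delays (L/R per hop): 0.057554, 4.32432, 0.2 ms; sum = 4.58188 ms.
Propagation delays (d/s per hop): 10, 120, 1.87667 ms; sum = 131.877 ms.
Processing at 2 router(s): 2 × 2.7 ms = 5.4 ms.
End-to-end = 142 ms.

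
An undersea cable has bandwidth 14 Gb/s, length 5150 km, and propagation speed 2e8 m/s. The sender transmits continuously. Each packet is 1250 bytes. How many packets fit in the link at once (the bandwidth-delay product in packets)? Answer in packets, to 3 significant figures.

36100 packets

Propagation delay = 5150000 / 200000000 = 0.02575 s.
BDP = R × t_prop = 14000000000 × 0.02575 = 360500000 bits.
In packets of 10000 bits: 36100 packets.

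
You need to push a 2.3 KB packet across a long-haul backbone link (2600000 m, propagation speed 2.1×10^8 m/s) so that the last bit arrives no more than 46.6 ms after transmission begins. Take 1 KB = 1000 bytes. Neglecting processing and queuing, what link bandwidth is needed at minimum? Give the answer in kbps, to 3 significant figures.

L = 18400 bits.
Propagation delay = 2600000 / 210000000 = 12.381 ms.
Transmission budget = 46.6 − 12.381 = 34.219 ms.
R ≥ L / t_tx = 18400 bits / 0.034219 s = 538 kbps.

538 kbps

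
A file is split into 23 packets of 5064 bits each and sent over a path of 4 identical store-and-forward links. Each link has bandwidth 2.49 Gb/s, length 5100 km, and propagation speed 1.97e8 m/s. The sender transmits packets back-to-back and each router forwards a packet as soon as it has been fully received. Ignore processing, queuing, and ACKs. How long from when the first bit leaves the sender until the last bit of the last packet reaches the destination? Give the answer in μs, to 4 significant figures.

103600 μs

Per-hop transmission t_tx = L/R = 5064/2490000000 = 2.03373 μs.
Per-hop propagation t_prop = 5100000/197000000 = 25888.3 μs.
Pipeline fill: first packet needs 4·t_tx to clear all hops; remaining 22 packets each add one t_tx.
Total = (4+23-1)·t_tx + 4·t_prop = 26·2.03373 + 4·25888.3 = 103600 μs.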